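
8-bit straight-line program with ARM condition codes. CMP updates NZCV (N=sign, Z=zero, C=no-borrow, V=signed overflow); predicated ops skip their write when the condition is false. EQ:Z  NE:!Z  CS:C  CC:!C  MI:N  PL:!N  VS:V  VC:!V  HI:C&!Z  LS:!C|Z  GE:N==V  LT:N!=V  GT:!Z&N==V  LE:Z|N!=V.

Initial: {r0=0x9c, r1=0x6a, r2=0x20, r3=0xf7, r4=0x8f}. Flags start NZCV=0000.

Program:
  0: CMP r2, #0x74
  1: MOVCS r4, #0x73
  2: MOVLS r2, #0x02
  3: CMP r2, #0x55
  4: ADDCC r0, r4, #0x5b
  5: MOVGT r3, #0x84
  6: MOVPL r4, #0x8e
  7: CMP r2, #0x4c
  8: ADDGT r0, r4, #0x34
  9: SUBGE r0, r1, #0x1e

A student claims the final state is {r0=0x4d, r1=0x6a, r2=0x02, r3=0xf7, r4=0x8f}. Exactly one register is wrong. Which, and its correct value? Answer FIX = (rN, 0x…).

FIX = (r0, 0xea)

[0] flags=1000 → (cmp)
[1] flags=1000 CS?F → skip
[2] flags=1000 LS?T → r2=0x02
[3] flags=1000 → (cmp)
[4] flags=1000 CC?T → r0=0xea
[5] flags=1000 GT?F → skip
[6] flags=1000 PL?F → skip
[7] flags=1000 → (cmp)
[8] flags=1000 GT?F → skip
[9] flags=1000 GE?F → skip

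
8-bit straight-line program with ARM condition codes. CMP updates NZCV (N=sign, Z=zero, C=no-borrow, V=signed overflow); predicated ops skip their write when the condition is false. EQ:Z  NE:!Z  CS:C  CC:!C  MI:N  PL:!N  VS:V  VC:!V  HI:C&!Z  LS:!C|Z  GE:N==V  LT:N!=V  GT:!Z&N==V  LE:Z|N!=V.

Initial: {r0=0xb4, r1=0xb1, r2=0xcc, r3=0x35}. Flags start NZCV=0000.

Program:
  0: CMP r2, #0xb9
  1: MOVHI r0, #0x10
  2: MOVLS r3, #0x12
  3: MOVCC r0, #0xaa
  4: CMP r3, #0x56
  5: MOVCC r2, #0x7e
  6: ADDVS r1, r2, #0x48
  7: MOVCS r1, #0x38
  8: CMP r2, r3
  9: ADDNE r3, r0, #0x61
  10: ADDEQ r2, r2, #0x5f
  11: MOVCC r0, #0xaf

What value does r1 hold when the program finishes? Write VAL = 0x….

[0] flags=0010 → (cmp)
[1] flags=0010 HI?T → r0=0x10
[2] flags=0010 LS?F → skip
[3] flags=0010 CC?F → skip
[4] flags=1000 → (cmp)
[5] flags=1000 CC?T → r2=0x7e
[6] flags=1000 VS?F → skip
[7] flags=1000 CS?F → skip
[8] flags=0010 → (cmp)
[9] flags=0010 NE?T → r3=0x71
[10] flags=0010 EQ?F → skip
[11] flags=0010 CC?F → skip

VAL = 0xb1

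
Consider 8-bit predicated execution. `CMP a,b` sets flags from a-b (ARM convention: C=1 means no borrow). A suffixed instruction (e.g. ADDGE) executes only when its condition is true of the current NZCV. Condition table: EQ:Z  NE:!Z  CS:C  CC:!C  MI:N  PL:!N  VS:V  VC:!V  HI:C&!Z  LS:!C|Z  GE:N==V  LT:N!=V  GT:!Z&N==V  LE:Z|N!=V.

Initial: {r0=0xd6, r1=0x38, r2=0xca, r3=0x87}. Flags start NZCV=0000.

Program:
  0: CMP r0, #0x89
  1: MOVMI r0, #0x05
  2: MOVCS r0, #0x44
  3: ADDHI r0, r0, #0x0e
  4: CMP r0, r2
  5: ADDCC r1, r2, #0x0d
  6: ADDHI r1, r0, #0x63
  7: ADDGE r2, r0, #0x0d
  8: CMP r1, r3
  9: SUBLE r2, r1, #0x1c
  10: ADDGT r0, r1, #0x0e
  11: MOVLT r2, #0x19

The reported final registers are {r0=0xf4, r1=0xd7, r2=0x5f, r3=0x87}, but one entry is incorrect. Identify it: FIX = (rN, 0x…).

FIX = (r0, 0xe5)

0: ✓ CMP  NZCV=0010
1: · MOVMI
2: ✓ MOVCS  r0←0x44
3: ✓ ADDHI  r0←0x52
4: ✓ CMP  NZCV=1001
5: ✓ ADDCC  r1←0xd7
6: · ADDHI
7: ✓ ADDGE  r2←0x5f
8: ✓ CMP  NZCV=0010
9: · SUBLE
10: ✓ ADDGT  r0←0xe5
11: · MOVLT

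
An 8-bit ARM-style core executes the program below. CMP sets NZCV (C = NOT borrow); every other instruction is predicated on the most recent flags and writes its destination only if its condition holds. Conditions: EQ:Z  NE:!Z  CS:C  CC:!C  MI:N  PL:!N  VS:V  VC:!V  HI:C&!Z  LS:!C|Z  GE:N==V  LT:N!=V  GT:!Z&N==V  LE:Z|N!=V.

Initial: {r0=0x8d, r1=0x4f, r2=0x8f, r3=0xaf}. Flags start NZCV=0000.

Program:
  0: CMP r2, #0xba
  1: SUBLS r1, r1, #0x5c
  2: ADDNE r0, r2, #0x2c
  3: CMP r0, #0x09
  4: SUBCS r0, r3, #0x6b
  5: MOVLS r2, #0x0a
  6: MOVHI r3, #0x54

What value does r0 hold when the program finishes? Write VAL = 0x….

[0] flags=1000 → (cmp)
[1] flags=1000 LS?T → r1=0xf3
[2] flags=1000 NE?T → r0=0xbb
[3] flags=1010 → (cmp)
[4] flags=1010 CS?T → r0=0x44
[5] flags=1010 LS?F → skip
[6] flags=1010 HI?T → r3=0x54

VAL = 0x44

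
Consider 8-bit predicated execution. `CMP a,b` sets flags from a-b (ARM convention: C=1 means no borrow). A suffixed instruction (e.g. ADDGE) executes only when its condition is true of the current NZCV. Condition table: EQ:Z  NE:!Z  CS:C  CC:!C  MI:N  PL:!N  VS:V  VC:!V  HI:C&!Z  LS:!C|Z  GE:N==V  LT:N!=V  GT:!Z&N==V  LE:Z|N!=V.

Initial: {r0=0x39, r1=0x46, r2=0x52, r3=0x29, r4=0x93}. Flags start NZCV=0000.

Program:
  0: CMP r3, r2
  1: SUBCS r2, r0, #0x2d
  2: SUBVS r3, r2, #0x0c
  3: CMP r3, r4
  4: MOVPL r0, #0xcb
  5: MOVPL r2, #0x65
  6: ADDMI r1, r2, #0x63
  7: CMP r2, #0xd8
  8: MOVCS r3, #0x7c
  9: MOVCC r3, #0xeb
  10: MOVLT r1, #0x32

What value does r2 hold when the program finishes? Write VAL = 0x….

VAL = 0x52

0: ✓ CMP  NZCV=1000
1: · SUBCS
2: · SUBVS
3: ✓ CMP  NZCV=1001
4: · MOVPL
5: · MOVPL
6: ✓ ADDMI  r1←0xb5
7: ✓ CMP  NZCV=0000
8: · MOVCS
9: ✓ MOVCC  r3←0xeb
10: · MOVLT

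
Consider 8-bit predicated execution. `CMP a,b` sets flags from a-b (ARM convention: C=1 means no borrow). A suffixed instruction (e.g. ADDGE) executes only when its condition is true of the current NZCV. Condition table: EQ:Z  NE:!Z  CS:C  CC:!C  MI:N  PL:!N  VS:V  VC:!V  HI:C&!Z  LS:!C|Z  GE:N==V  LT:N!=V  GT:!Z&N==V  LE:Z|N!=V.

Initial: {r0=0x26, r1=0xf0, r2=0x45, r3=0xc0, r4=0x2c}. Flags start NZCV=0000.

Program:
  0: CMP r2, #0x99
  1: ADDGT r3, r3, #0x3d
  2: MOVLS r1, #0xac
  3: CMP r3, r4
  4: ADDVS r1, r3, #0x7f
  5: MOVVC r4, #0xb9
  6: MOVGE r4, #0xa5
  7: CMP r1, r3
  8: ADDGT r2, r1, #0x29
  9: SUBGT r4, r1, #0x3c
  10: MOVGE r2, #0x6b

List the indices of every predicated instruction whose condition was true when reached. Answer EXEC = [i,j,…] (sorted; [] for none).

EXEC = [1,2,5]

0: ✓ CMP  NZCV=1001
1: ✓ ADDGT  r3←0xfd
2: ✓ MOVLS  r1←0xac
3: ✓ CMP  NZCV=1010
4: · ADDVS
5: ✓ MOVVC  r4←0xb9
6: · MOVGE
7: ✓ CMP  NZCV=1000
8: · ADDGT
9: · SUBGT
10: · MOVGE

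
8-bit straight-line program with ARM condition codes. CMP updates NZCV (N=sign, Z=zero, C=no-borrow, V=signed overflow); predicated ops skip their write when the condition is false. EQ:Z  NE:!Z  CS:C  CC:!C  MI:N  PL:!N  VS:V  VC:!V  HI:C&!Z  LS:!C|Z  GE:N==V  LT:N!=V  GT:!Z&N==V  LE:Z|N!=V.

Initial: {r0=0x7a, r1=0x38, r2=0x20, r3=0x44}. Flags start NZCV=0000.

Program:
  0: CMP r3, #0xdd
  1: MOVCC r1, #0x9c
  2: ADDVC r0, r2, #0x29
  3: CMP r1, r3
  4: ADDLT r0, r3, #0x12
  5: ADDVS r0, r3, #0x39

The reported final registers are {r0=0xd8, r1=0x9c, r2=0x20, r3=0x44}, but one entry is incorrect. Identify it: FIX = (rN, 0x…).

0: ✓ CMP  NZCV=0000
1: ✓ MOVCC  r1←0x9c
2: ✓ ADDVC  r0←0x49
3: ✓ CMP  NZCV=0011
4: ✓ ADDLT  r0←0x56
5: ✓ ADDVS  r0←0x7d

FIX = (r0, 0x7d)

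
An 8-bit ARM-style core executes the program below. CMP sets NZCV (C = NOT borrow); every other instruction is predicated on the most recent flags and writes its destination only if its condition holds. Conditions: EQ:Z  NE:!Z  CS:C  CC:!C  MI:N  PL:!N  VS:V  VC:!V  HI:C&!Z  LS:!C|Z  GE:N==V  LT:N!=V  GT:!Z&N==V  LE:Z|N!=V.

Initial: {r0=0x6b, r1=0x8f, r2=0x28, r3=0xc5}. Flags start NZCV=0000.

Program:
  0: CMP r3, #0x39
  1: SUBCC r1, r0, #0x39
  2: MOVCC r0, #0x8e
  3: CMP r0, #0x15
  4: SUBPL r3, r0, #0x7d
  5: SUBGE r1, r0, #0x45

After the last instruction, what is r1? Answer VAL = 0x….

VAL = 0x26

0: ✓ CMP  NZCV=1010
1: · SUBCC
2: · MOVCC
3: ✓ CMP  NZCV=0010
4: ✓ SUBPL  r3←0xee
5: ✓ SUBGE  r1←0x26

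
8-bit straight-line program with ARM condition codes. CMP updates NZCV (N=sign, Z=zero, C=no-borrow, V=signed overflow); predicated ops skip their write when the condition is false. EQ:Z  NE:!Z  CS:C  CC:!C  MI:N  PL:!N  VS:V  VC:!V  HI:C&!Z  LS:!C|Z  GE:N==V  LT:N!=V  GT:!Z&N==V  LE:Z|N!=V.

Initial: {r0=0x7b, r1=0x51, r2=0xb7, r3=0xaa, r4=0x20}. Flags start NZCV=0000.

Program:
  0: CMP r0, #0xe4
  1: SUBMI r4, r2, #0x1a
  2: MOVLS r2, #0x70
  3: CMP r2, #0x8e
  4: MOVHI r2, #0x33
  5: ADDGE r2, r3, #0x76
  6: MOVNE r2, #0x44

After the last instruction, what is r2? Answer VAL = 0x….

VAL = 0x44

[0] flags=1001 → (cmp)
[1] flags=1001 MI?T → r4=0x9d
[2] flags=1001 LS?T → r2=0x70
[3] flags=1001 → (cmp)
[4] flags=1001 HI?F → skip
[5] flags=1001 GE?T → r2=0x20
[6] flags=1001 NE?T → r2=0x44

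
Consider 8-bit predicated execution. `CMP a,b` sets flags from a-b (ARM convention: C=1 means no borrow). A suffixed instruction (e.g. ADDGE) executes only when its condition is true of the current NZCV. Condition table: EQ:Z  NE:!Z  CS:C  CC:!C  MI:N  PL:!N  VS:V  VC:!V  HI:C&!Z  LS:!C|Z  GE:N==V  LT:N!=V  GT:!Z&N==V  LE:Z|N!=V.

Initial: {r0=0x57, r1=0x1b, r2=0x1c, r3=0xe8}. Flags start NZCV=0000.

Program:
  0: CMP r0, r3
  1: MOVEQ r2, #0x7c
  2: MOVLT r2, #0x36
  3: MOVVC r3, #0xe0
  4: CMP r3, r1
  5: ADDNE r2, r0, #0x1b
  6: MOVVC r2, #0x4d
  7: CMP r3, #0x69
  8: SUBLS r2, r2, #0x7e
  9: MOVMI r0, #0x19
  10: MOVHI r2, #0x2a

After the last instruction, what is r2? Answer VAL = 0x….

0: ✓ CMP  NZCV=0000
1: · MOVEQ
2: · MOVLT
3: ✓ MOVVC  r3←0xe0
4: ✓ CMP  NZCV=1010
5: ✓ ADDNE  r2←0x72
6: ✓ MOVVC  r2←0x4d
7: ✓ CMP  NZCV=0011
8: · SUBLS
9: · MOVMI
10: ✓ MOVHI  r2←0x2a

VAL = 0x2a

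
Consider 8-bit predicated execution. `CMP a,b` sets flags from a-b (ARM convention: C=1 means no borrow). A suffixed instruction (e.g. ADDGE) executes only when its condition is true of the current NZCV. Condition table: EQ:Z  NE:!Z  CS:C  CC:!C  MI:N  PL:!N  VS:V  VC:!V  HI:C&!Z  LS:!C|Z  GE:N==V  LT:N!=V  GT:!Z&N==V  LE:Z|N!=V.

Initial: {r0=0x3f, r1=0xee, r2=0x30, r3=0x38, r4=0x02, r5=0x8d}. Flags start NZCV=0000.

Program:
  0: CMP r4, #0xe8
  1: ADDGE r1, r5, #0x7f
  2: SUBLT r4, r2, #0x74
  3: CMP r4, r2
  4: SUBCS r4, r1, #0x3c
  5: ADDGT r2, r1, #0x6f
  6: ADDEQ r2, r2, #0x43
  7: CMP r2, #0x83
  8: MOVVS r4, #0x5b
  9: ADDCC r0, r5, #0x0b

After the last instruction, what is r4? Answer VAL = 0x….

VAL = 0x5b

0: ✓ CMP  NZCV=0000
1: ✓ ADDGE  r1←0x0c
2: · SUBLT
3: ✓ CMP  NZCV=1000
4: · SUBCS
5: · ADDGT
6: · ADDEQ
7: ✓ CMP  NZCV=1001
8: ✓ MOVVS  r4←0x5b
9: ✓ ADDCC  r0←0x98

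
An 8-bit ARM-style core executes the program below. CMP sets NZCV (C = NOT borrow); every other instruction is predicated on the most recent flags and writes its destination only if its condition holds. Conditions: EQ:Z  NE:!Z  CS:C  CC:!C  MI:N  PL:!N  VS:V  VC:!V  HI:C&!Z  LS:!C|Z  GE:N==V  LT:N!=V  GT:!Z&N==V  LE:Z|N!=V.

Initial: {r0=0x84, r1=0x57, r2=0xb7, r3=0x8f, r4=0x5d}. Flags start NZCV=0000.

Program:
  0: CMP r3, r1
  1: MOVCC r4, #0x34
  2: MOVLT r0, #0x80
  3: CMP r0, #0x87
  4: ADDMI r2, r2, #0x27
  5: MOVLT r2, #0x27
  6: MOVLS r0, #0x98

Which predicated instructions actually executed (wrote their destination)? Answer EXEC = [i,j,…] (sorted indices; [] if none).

EXEC = [2,4,5,6]

[0] flags=0011 → (cmp)
[1] flags=0011 CC?F → skip
[2] flags=0011 LT?T → r0=0x80
[3] flags=1000 → (cmp)
[4] flags=1000 MI?T → r2=0xde
[5] flags=1000 LT?T → r2=0x27
[6] flags=1000 LS?T → r0=0x98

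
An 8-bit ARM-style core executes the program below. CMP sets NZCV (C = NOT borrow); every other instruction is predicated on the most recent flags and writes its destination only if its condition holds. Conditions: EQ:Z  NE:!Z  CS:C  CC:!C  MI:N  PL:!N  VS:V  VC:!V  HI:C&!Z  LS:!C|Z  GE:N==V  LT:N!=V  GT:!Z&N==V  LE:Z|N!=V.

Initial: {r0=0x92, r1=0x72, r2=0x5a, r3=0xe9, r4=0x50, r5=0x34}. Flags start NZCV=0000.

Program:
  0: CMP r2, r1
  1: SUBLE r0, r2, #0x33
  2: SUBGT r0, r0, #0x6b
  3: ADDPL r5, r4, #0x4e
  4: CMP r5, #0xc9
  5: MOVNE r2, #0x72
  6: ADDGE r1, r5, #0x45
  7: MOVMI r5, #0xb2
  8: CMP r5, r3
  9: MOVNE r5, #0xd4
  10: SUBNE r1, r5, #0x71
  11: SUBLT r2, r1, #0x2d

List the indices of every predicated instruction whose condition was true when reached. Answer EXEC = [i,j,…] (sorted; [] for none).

0: ✓ CMP  NZCV=1000
1: ✓ SUBLE  r0←0x27
2: · SUBGT
3: · ADDPL
4: ✓ CMP  NZCV=0000
5: ✓ MOVNE  r2←0x72
6: ✓ ADDGE  r1←0x79
7: · MOVMI
8: ✓ CMP  NZCV=0000
9: ✓ MOVNE  r5←0xd4
10: ✓ SUBNE  r1←0x63
11: · SUBLT

EXEC = [1,5,6,9,10]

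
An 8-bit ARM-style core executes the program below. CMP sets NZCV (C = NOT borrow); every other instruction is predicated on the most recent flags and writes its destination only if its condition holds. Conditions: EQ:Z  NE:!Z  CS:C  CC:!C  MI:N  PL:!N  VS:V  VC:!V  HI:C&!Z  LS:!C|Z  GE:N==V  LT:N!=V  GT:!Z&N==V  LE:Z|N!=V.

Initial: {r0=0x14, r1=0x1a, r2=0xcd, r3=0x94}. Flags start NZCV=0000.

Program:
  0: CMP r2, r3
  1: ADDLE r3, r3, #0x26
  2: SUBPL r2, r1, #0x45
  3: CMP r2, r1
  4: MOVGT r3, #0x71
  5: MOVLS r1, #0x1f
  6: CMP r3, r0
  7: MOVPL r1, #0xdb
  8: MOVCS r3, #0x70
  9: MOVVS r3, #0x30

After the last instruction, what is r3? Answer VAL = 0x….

0: ✓ CMP  NZCV=0010
1: · ADDLE
2: ✓ SUBPL  r2←0xd5
3: ✓ CMP  NZCV=1010
4: · MOVGT
5: · MOVLS
6: ✓ CMP  NZCV=1010
7: · MOVPL
8: ✓ MOVCS  r3←0x70
9: · MOVVS

VAL = 0x70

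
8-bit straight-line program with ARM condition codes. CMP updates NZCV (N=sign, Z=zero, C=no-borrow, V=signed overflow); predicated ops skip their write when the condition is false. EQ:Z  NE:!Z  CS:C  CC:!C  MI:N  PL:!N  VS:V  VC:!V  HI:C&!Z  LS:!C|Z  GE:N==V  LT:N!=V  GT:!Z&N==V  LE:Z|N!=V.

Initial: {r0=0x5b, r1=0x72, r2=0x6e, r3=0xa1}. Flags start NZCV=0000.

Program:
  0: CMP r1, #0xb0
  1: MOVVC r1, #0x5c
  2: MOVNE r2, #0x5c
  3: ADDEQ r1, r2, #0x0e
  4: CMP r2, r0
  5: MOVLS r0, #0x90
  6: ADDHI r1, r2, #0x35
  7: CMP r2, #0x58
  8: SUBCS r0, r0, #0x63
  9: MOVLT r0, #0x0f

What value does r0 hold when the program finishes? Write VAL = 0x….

VAL = 0xf8

0: ✓ CMP  NZCV=1001
1: · MOVVC
2: ✓ MOVNE  r2←0x5c
3: · ADDEQ
4: ✓ CMP  NZCV=0010
5: · MOVLS
6: ✓ ADDHI  r1←0x91
7: ✓ CMP  NZCV=0010
8: ✓ SUBCS  r0←0xf8
9: · MOVLT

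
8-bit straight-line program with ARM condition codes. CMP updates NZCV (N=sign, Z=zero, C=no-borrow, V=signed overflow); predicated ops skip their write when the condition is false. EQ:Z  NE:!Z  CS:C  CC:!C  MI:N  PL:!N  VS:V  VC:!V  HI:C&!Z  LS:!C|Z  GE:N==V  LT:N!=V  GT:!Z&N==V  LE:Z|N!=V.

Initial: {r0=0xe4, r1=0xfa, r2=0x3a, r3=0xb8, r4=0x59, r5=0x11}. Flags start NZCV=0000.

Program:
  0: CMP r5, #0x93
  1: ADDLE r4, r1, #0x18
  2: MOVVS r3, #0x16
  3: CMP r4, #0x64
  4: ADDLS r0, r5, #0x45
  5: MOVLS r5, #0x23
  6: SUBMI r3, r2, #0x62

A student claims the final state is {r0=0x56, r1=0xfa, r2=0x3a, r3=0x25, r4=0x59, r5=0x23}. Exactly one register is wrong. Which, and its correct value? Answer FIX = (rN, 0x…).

0: ✓ CMP  NZCV=0000
1: · ADDLE
2: · MOVVS
3: ✓ CMP  NZCV=1000
4: ✓ ADDLS  r0←0x56
5: ✓ MOVLS  r5←0x23
6: ✓ SUBMI  r3←0xd8

FIX = (r3, 0xd8)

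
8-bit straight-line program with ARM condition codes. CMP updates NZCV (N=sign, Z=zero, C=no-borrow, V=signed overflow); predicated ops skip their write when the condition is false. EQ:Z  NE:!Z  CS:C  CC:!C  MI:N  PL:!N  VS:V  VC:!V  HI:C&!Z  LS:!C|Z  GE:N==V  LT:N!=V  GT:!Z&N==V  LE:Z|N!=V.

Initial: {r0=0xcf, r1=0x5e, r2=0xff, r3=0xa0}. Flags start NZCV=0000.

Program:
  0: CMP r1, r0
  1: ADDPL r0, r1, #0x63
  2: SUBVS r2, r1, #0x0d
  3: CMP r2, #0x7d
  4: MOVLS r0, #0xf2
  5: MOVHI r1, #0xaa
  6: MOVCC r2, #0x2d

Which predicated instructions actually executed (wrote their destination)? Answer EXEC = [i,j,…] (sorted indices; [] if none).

0: ✓ CMP  NZCV=1001
1: · ADDPL
2: ✓ SUBVS  r2←0x51
3: ✓ CMP  NZCV=1000
4: ✓ MOVLS  r0←0xf2
5: · MOVHI
6: ✓ MOVCC  r2←0x2d

EXEC = [2,4,6]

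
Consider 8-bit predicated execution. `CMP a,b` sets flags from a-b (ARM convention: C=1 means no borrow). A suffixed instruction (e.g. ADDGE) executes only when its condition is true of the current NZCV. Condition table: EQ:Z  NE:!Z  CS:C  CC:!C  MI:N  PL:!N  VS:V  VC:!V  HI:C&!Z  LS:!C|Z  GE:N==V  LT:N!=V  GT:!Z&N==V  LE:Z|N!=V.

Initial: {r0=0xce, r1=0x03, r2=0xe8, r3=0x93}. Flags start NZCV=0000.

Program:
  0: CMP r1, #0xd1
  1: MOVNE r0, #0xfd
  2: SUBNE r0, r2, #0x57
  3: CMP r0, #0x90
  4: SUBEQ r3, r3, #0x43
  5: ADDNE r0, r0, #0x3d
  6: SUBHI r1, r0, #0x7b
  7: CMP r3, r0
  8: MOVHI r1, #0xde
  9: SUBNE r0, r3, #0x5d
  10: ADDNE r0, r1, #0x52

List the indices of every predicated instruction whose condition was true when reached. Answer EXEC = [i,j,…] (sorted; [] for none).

EXEC = [1,2,5,6,9,10]

0: ✓ CMP  NZCV=0000
1: ✓ MOVNE  r0←0xfd
2: ✓ SUBNE  r0←0x91
3: ✓ CMP  NZCV=0010
4: · SUBEQ
5: ✓ ADDNE  r0←0xce
6: ✓ SUBHI  r1←0x53
7: ✓ CMP  NZCV=1000
8: · MOVHI
9: ✓ SUBNE  r0←0x36
10: ✓ ADDNE  r0←0xa5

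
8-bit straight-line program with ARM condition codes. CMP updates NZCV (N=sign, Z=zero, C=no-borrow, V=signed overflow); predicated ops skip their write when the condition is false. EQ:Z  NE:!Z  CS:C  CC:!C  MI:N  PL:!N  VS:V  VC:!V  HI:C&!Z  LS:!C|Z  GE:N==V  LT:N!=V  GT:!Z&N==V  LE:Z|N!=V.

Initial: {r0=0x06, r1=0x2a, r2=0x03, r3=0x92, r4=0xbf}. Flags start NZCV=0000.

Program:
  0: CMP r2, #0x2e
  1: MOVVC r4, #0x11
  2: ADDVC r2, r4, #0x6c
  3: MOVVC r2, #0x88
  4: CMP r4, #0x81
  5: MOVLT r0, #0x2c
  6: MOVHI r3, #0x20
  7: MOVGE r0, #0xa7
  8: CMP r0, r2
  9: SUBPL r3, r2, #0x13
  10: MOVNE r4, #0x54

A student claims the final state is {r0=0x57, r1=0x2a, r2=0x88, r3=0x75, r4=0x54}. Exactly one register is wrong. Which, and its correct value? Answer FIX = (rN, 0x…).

FIX = (r0, 0xa7)

[0] flags=1000 → (cmp)
[1] flags=1000 VC?T → r4=0x11
[2] flags=1000 VC?T → r2=0x7d
[3] flags=1000 VC?T → r2=0x88
[4] flags=1001 → (cmp)
[5] flags=1001 LT?F → skip
[6] flags=1001 HI?F → skip
[7] flags=1001 GE?T → r0=0xa7
[8] flags=0010 → (cmp)
[9] flags=0010 PL?T → r3=0x75
[10] flags=0010 NE?T → r4=0x54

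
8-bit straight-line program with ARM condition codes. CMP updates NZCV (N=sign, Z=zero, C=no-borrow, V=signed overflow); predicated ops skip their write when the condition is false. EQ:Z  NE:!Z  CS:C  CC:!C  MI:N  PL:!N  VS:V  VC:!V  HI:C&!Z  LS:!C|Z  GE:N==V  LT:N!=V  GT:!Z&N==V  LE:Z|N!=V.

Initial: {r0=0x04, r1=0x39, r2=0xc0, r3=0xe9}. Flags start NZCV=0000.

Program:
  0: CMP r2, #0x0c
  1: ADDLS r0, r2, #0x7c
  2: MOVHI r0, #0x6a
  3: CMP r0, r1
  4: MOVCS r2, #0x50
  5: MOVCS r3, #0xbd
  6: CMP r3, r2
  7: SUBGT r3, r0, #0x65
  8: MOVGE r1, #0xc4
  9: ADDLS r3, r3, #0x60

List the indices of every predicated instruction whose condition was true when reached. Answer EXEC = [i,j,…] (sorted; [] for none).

EXEC = [2,4,5]

[0] flags=1010 → (cmp)
[1] flags=1010 LS?F → skip
[2] flags=1010 HI?T → r0=0x6a
[3] flags=0010 → (cmp)
[4] flags=0010 CS?T → r2=0x50
[5] flags=0010 CS?T → r3=0xbd
[6] flags=0011 → (cmp)
[7] flags=0011 GT?F → skip
[8] flags=0011 GE?F → skip
[9] flags=0011 LS?F → skip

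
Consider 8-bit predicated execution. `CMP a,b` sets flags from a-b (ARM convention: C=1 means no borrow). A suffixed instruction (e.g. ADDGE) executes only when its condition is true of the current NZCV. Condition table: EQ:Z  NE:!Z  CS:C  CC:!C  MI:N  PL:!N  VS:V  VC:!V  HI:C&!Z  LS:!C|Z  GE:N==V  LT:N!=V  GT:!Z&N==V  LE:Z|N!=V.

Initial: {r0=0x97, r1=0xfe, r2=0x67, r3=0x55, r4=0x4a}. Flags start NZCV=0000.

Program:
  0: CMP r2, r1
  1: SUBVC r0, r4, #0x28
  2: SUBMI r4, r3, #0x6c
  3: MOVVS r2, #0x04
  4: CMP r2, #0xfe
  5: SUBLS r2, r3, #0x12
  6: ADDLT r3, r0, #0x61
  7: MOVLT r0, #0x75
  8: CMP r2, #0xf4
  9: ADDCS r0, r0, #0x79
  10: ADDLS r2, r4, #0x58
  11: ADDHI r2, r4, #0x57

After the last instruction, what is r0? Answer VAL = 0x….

[0] flags=0000 → (cmp)
[1] flags=0000 VC?T → r0=0x22
[2] flags=0000 MI?F → skip
[3] flags=0000 VS?F → skip
[4] flags=0000 → (cmp)
[5] flags=0000 LS?T → r2=0x43
[6] flags=0000 LT?F → skip
[7] flags=0000 LT?F → skip
[8] flags=0000 → (cmp)
[9] flags=0000 CS?F → skip
[10] flags=0000 LS?T → r2=0xa2
[11] flags=0000 HI?F → skip

VAL = 0x22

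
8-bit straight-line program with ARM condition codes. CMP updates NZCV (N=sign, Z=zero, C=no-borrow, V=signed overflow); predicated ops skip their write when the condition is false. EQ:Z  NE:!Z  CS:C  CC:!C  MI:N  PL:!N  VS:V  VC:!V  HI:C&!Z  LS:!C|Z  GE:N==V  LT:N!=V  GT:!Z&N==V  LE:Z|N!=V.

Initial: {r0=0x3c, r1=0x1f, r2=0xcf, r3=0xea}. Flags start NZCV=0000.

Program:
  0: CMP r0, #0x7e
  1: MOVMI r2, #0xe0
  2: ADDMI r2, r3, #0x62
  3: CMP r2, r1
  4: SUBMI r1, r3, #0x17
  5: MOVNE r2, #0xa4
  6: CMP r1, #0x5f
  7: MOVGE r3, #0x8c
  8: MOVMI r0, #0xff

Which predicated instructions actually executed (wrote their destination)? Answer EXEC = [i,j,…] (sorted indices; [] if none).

EXEC = [1,2,5,8]

0: ✓ CMP  NZCV=1000
1: ✓ MOVMI  r2←0xe0
2: ✓ ADDMI  r2←0x4c
3: ✓ CMP  NZCV=0010
4: · SUBMI
5: ✓ MOVNE  r2←0xa4
6: ✓ CMP  NZCV=1000
7: · MOVGE
8: ✓ MOVMI  r0←0xff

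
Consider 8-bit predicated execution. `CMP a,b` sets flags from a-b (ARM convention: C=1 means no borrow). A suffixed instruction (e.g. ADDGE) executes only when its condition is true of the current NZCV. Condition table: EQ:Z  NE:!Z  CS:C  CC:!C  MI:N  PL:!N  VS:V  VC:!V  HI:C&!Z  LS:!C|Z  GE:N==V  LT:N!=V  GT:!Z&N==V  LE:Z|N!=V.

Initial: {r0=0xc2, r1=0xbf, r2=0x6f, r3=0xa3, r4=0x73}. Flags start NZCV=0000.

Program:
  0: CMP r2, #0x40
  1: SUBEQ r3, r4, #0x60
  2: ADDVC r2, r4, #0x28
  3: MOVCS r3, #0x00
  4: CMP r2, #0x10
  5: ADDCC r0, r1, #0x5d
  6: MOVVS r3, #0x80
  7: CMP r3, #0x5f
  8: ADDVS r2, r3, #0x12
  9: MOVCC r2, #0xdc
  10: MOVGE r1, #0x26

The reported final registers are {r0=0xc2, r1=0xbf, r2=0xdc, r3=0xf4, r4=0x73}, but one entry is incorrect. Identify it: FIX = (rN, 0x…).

FIX = (r3, 0x00)

[0] flags=0010 → (cmp)
[1] flags=0010 EQ?F → skip
[2] flags=0010 VC?T → r2=0x9b
[3] flags=0010 CS?T → r3=0x00
[4] flags=1010 → (cmp)
[5] flags=1010 CC?F → skip
[6] flags=1010 VS?F → skip
[7] flags=1000 → (cmp)
[8] flags=1000 VS?F → skip
[9] flags=1000 CC?T → r2=0xdc
[10] flags=1000 GE?F → skip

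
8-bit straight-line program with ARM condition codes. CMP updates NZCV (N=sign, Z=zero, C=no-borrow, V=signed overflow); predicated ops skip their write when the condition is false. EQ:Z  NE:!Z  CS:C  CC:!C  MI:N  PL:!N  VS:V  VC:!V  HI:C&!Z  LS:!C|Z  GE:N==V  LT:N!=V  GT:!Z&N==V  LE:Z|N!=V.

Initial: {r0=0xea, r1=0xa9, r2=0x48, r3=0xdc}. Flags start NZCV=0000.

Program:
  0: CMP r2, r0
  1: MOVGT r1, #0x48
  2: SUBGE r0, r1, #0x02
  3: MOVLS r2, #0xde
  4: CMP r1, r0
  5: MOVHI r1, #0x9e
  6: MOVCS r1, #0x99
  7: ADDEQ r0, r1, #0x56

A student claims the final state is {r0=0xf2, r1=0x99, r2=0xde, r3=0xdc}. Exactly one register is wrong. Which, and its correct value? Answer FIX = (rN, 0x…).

FIX = (r0, 0x46)

0: ✓ CMP  NZCV=0000
1: ✓ MOVGT  r1←0x48
2: ✓ SUBGE  r0←0x46
3: ✓ MOVLS  r2←0xde
4: ✓ CMP  NZCV=0010
5: ✓ MOVHI  r1←0x9e
6: ✓ MOVCS  r1←0x99
7: · ADDEQ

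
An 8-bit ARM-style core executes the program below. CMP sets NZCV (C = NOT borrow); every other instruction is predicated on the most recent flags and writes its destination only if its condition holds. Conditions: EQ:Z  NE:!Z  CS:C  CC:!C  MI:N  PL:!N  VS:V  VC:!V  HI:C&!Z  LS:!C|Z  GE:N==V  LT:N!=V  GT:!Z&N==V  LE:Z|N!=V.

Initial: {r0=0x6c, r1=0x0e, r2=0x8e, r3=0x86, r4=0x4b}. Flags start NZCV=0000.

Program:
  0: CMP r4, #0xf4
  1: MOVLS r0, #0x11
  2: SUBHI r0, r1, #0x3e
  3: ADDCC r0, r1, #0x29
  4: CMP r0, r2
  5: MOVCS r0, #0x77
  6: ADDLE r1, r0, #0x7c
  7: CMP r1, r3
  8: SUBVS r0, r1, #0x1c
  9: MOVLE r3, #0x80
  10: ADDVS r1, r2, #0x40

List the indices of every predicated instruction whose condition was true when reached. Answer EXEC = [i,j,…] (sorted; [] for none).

[0] flags=0000 → (cmp)
[1] flags=0000 LS?T → r0=0x11
[2] flags=0000 HI?F → skip
[3] flags=0000 CC?T → r0=0x37
[4] flags=1001 → (cmp)
[5] flags=1001 CS?F → skip
[6] flags=1001 LE?F → skip
[7] flags=1001 → (cmp)
[8] flags=1001 VS?T → r0=0xf2
[9] flags=1001 LE?F → skip
[10] flags=1001 VS?T → r1=0xce

EXEC = [1,3,8,10]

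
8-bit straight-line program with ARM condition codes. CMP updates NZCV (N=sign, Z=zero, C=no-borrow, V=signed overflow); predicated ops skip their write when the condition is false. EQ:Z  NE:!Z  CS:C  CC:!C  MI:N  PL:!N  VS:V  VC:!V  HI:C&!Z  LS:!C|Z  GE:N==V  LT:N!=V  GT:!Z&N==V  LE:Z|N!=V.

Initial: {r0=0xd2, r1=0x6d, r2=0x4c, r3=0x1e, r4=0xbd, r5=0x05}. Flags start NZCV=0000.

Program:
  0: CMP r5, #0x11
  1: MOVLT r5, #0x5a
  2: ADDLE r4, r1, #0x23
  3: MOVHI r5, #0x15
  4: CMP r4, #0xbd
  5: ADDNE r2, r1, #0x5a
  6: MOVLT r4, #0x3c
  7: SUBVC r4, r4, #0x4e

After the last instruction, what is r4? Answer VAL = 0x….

VAL = 0xee

[0] flags=1000 → (cmp)
[1] flags=1000 LT?T → r5=0x5a
[2] flags=1000 LE?T → r4=0x90
[3] flags=1000 HI?F → skip
[4] flags=1000 → (cmp)
[5] flags=1000 NE?T → r2=0xc7
[6] flags=1000 LT?T → r4=0x3c
[7] flags=1000 VC?T → r4=0xee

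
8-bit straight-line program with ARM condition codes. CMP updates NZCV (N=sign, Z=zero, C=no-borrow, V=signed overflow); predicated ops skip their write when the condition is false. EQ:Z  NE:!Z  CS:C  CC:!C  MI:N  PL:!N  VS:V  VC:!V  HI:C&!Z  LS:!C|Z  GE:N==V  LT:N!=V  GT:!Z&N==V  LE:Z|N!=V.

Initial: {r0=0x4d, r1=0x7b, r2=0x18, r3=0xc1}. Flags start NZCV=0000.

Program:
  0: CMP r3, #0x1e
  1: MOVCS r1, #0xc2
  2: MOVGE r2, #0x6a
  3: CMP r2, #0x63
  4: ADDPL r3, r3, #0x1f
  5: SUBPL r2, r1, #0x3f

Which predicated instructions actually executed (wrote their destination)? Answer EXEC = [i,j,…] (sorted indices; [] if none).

[0] flags=1010 → (cmp)
[1] flags=1010 CS?T → r1=0xc2
[2] flags=1010 GE?F → skip
[3] flags=1000 → (cmp)
[4] flags=1000 PL?F → skip
[5] flags=1000 PL?F → skip

EXEC = [1]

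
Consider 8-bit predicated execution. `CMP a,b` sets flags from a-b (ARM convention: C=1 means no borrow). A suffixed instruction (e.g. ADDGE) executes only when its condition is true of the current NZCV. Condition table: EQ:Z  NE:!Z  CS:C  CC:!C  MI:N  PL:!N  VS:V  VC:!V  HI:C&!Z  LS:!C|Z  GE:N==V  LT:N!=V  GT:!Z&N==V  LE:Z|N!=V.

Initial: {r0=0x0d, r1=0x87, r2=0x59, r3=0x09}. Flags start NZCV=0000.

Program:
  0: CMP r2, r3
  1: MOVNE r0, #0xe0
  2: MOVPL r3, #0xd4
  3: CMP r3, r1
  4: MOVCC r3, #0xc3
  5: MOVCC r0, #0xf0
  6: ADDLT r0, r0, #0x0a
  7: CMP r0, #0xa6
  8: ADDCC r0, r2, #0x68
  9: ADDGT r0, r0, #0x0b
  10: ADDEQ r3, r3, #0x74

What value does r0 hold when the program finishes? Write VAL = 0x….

[0] flags=0010 → (cmp)
[1] flags=0010 NE?T → r0=0xe0
[2] flags=0010 PL?T → r3=0xd4
[3] flags=0010 → (cmp)
[4] flags=0010 CC?F → skip
[5] flags=0010 CC?F → skip
[6] flags=0010 LT?F → skip
[7] flags=0010 → (cmp)
[8] flags=0010 CC?F → skip
[9] flags=0010 GT?T → r0=0xeb
[10] flags=0010 EQ?F → skip

VAL = 0xeb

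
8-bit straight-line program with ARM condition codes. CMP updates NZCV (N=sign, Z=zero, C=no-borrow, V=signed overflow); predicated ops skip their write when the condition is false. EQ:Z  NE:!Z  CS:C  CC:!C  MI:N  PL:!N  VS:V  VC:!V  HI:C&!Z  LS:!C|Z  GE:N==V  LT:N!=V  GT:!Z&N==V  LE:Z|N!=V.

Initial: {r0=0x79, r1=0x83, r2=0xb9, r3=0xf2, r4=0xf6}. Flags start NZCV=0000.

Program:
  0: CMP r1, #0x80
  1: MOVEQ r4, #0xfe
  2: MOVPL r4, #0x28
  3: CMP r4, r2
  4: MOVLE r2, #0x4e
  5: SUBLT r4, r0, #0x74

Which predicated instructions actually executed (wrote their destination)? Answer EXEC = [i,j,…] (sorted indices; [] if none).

EXEC = [2]

[0] flags=0010 → (cmp)
[1] flags=0010 EQ?F → skip
[2] flags=0010 PL?T → r4=0x28
[3] flags=0000 → (cmp)
[4] flags=0000 LE?F → skip
[5] flags=0000 LT?F → skip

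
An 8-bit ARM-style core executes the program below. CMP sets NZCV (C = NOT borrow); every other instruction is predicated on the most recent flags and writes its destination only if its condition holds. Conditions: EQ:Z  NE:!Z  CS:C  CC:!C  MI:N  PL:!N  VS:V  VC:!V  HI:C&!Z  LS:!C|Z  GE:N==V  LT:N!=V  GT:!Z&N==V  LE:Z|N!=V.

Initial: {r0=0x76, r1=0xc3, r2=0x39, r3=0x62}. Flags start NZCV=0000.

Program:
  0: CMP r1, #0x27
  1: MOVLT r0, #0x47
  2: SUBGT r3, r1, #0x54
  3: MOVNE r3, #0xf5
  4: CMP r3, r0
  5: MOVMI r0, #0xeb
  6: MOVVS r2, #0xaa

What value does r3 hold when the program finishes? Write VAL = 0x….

0: ✓ CMP  NZCV=1010
1: ✓ MOVLT  r0←0x47
2: · SUBGT
3: ✓ MOVNE  r3←0xf5
4: ✓ CMP  NZCV=1010
5: ✓ MOVMI  r0←0xeb
6: · MOVVS

VAL = 0xf5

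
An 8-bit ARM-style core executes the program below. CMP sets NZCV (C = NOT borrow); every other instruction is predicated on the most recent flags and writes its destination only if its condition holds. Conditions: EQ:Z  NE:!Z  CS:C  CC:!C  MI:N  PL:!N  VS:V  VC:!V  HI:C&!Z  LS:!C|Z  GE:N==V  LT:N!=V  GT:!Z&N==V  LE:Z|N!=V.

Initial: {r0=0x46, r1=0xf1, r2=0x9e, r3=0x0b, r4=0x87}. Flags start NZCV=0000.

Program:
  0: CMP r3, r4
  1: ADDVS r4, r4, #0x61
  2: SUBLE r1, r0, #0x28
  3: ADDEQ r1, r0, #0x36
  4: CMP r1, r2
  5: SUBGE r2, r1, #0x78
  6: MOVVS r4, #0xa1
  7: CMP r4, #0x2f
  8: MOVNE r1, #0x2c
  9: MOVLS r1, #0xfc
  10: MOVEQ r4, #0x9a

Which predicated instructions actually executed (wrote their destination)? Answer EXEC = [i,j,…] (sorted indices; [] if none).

EXEC = [1,5,8]

0: ✓ CMP  NZCV=1001
1: ✓ ADDVS  r4←0xe8
2: · SUBLE
3: · ADDEQ
4: ✓ CMP  NZCV=0010
5: ✓ SUBGE  r2←0x79
6: · MOVVS
7: ✓ CMP  NZCV=1010
8: ✓ MOVNE  r1←0x2c
9: · MOVLS
10: · MOVEQ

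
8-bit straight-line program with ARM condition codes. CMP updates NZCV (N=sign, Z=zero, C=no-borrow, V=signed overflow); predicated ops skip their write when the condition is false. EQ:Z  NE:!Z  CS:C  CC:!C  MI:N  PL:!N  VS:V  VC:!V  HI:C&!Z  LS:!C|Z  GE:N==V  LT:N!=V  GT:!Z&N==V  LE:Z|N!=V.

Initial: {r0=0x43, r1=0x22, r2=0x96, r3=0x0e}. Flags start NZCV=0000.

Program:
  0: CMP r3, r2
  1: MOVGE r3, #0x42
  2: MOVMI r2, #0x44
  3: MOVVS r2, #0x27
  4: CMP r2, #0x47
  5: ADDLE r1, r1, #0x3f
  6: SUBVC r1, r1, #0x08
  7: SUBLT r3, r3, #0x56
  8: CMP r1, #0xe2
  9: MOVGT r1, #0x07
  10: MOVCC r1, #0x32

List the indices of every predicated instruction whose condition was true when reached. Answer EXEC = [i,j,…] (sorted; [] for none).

EXEC = [1,5,7,9,10]

[0] flags=0000 → (cmp)
[1] flags=0000 GE?T → r3=0x42
[2] flags=0000 MI?F → skip
[3] flags=0000 VS?F → skip
[4] flags=0011 → (cmp)
[5] flags=0011 LE?T → r1=0x61
[6] flags=0011 VC?F → skip
[7] flags=0011 LT?T → r3=0xec
[8] flags=0000 → (cmp)
[9] flags=0000 GT?T → r1=0x07
[10] flags=0000 CC?T → r1=0x32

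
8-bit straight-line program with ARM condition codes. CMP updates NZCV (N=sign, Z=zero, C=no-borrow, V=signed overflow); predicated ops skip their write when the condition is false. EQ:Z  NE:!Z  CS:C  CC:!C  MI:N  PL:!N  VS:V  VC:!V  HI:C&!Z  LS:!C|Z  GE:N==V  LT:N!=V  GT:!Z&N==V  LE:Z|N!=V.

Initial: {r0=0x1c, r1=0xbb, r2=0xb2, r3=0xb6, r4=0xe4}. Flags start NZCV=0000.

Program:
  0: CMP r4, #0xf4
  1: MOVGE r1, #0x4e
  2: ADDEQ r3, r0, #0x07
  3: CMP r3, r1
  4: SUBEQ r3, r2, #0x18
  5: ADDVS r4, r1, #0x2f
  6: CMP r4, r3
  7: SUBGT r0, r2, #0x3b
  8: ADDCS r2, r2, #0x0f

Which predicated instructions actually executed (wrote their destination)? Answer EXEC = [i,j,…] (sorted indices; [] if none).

0: ✓ CMP  NZCV=1000
1: · MOVGE
2: · ADDEQ
3: ✓ CMP  NZCV=1000
4: · SUBEQ
5: · ADDVS
6: ✓ CMP  NZCV=0010
7: ✓ SUBGT  r0←0x77
8: ✓ ADDCS  r2←0xc1

EXEC = [7,8]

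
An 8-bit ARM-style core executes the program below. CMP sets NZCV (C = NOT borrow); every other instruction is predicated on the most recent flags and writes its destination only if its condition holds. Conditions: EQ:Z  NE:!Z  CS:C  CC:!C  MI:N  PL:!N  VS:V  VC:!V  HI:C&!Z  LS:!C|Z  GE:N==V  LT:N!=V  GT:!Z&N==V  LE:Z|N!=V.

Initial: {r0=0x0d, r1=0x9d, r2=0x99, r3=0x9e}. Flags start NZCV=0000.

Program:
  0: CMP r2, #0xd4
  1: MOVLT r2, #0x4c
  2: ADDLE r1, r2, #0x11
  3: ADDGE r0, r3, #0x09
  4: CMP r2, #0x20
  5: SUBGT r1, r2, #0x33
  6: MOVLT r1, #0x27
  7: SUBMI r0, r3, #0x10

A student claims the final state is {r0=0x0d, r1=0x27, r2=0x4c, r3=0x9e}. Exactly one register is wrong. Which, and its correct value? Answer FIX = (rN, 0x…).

FIX = (r1, 0x19)

[0] flags=1000 → (cmp)
[1] flags=1000 LT?T → r2=0x4c
[2] flags=1000 LE?T → r1=0x5d
[3] flags=1000 GE?F → skip
[4] flags=0010 → (cmp)
[5] flags=0010 GT?T → r1=0x19
[6] flags=0010 LT?F → skip
[7] flags=0010 MI?F → skip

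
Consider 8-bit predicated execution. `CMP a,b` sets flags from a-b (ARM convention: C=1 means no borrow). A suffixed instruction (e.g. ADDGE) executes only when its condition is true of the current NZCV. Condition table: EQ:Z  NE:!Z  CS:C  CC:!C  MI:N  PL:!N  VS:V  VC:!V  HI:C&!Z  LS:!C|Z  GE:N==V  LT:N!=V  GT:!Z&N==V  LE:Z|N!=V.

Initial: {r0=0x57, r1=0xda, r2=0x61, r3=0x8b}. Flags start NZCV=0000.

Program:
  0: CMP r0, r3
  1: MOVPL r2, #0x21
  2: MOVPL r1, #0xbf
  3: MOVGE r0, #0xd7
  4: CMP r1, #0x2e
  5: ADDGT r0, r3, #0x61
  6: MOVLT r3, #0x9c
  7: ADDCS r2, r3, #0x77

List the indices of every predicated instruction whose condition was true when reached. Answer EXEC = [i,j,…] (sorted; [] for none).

0: ✓ CMP  NZCV=1001
1: · MOVPL
2: · MOVPL
3: ✓ MOVGE  r0←0xd7
4: ✓ CMP  NZCV=1010
5: · ADDGT
6: ✓ MOVLT  r3←0x9c
7: ✓ ADDCS  r2←0x13

EXEC = [3,6,7]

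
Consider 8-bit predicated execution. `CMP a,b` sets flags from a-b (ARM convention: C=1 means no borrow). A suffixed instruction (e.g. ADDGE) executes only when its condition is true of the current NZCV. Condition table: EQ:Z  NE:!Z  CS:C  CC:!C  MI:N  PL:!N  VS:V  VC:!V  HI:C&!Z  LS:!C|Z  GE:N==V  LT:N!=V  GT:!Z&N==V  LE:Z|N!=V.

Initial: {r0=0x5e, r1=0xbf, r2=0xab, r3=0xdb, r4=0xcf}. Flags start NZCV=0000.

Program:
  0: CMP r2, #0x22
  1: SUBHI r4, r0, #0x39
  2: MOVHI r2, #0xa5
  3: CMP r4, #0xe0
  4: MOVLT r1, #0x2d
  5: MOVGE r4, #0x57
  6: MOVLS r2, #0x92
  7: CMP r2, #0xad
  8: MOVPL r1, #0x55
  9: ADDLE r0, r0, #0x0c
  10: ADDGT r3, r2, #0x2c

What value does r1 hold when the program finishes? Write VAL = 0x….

0: ✓ CMP  NZCV=1010
1: ✓ SUBHI  r4←0x25
2: ✓ MOVHI  r2←0xa5
3: ✓ CMP  NZCV=0000
4: · MOVLT
5: ✓ MOVGE  r4←0x57
6: ✓ MOVLS  r2←0x92
7: ✓ CMP  NZCV=1000
8: · MOVPL
9: ✓ ADDLE  r0←0x6a
10: · ADDGT

VAL = 0xbf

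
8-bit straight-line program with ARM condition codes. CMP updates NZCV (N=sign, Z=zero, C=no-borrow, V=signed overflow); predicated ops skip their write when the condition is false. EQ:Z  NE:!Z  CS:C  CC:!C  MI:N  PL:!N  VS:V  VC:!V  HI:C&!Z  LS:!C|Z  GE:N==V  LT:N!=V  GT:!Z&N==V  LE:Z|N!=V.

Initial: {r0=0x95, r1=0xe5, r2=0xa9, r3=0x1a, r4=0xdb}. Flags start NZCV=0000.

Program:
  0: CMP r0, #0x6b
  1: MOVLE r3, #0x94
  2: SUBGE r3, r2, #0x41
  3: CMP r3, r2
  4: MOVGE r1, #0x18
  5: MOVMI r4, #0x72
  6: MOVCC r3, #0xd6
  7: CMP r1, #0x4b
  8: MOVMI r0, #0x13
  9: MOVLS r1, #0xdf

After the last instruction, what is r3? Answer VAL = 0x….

VAL = 0xd6

0: ✓ CMP  NZCV=0011
1: ✓ MOVLE  r3←0x94
2: · SUBGE
3: ✓ CMP  NZCV=1000
4: · MOVGE
5: ✓ MOVMI  r4←0x72
6: ✓ MOVCC  r3←0xd6
7: ✓ CMP  NZCV=1010
8: ✓ MOVMI  r0←0x13
9: · MOVLS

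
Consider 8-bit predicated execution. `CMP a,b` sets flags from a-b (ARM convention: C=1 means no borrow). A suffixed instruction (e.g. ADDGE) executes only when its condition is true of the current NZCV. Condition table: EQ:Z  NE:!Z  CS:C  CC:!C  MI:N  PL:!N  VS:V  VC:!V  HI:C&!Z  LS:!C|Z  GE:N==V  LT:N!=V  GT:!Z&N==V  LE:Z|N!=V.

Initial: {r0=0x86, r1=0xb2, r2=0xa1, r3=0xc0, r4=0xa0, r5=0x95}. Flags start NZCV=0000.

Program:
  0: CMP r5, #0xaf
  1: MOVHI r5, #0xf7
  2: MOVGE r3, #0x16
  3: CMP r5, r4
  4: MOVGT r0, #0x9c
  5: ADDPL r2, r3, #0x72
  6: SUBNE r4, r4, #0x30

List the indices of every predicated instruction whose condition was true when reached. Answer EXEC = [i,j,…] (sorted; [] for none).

EXEC = [6]

[0] flags=1000 → (cmp)
[1] flags=1000 HI?F → skip
[2] flags=1000 GE?F → skip
[3] flags=1000 → (cmp)
[4] flags=1000 GT?F → skip
[5] flags=1000 PL?F → skip
[6] flags=1000 NE?T → r4=0x70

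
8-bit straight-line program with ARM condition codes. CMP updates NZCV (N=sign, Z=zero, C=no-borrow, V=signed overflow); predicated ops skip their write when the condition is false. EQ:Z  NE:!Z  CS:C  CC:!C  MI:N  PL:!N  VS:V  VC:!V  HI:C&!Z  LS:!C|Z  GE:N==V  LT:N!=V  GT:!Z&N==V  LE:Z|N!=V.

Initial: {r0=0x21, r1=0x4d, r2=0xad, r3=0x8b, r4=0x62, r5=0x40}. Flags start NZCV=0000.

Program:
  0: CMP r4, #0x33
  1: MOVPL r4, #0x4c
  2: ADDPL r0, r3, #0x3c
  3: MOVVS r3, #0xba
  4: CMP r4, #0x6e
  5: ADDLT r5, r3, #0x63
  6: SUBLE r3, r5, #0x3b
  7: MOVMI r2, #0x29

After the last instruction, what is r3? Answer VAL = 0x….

VAL = 0xb3

[0] flags=0010 → (cmp)
[1] flags=0010 PL?T → r4=0x4c
[2] flags=0010 PL?T → r0=0xc7
[3] flags=0010 VS?F → skip
[4] flags=1000 → (cmp)
[5] flags=1000 LT?T → r5=0xee
[6] flags=1000 LE?T → r3=0xb3
[7] flags=1000 MI?T → r2=0x29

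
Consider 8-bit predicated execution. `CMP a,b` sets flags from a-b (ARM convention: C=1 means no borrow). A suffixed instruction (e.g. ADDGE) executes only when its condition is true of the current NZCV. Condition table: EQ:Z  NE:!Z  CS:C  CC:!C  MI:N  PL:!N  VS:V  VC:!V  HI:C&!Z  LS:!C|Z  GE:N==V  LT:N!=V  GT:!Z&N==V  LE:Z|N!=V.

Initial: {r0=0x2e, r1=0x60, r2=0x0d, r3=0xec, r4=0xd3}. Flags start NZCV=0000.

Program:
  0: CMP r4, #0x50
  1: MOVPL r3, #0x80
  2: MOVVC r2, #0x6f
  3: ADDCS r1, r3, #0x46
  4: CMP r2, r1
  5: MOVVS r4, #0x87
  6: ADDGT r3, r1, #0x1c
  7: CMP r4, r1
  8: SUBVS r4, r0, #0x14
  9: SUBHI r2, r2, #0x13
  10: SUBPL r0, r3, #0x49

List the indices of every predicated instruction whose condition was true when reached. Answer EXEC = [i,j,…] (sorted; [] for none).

0: ✓ CMP  NZCV=1010
1: · MOVPL
2: ✓ MOVVC  r2←0x6f
3: ✓ ADDCS  r1←0x32
4: ✓ CMP  NZCV=0010
5: · MOVVS
6: ✓ ADDGT  r3←0x4e
7: ✓ CMP  NZCV=1010
8: · SUBVS
9: ✓ SUBHI  r2←0x5c
10: · SUBPL

EXEC = [2,3,6,9]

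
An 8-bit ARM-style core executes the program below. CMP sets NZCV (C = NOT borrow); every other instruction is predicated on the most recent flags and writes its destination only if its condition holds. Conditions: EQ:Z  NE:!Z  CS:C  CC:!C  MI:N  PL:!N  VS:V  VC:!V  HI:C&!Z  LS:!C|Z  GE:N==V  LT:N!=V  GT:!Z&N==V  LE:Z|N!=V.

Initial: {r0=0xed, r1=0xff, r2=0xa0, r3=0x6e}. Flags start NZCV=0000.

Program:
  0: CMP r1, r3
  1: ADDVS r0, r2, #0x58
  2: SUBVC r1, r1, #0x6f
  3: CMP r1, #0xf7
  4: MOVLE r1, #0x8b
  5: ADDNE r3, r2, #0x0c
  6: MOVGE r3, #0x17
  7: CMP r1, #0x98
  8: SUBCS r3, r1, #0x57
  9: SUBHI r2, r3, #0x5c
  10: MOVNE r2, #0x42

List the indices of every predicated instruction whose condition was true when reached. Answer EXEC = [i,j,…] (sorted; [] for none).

[0] flags=1010 → (cmp)
[1] flags=1010 VS?F → skip
[2] flags=1010 VC?T → r1=0x90
[3] flags=1000 → (cmp)
[4] flags=1000 LE?T → r1=0x8b
[5] flags=1000 NE?T → r3=0xac
[6] flags=1000 GE?F → skip
[7] flags=1000 → (cmp)
[8] flags=1000 CS?F → skip
[9] flags=1000 HI?F → skip
[10] flags=1000 NE?T → r2=0x42

EXEC = [2,4,5,10]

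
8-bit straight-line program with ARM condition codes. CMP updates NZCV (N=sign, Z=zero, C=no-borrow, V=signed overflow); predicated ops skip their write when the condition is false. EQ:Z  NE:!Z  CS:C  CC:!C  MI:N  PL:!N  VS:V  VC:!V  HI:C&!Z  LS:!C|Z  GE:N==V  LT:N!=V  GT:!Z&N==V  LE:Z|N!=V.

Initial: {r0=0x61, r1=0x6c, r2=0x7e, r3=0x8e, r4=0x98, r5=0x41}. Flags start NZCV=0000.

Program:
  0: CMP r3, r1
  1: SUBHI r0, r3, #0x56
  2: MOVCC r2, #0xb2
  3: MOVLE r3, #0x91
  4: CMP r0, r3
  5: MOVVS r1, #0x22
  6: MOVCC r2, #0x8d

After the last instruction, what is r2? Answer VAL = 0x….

VAL = 0x8d

0: ✓ CMP  NZCV=0011
1: ✓ SUBHI  r0←0x38
2: · MOVCC
3: ✓ MOVLE  r3←0x91
4: ✓ CMP  NZCV=1001
5: ✓ MOVVS  r1←0x22
6: ✓ MOVCC  r2←0x8d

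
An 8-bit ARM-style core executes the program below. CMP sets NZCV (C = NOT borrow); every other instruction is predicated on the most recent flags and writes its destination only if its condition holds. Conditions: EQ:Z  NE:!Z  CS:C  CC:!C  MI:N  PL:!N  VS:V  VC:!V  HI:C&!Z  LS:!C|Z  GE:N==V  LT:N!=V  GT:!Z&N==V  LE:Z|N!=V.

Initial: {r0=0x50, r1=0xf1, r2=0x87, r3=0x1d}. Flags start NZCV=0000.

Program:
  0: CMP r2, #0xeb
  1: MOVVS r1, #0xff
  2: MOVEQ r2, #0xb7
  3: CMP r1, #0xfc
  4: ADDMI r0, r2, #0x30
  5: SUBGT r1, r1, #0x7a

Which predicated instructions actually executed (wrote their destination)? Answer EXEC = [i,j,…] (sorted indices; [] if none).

EXEC = [4]

0: ✓ CMP  NZCV=1000
1: · MOVVS
2: · MOVEQ
3: ✓ CMP  NZCV=1000
4: ✓ ADDMI  r0←0xb7
5: · SUBGT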